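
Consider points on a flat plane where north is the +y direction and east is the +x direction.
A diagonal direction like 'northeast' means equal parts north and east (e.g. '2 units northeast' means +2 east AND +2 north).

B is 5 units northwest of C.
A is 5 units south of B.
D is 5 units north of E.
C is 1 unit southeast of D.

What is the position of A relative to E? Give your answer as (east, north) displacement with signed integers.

Place E at the origin (east=0, north=0).
  D is 5 units north of E: delta (east=+0, north=+5); D at (east=0, north=5).
  C is 1 unit southeast of D: delta (east=+1, north=-1); C at (east=1, north=4).
  B is 5 units northwest of C: delta (east=-5, north=+5); B at (east=-4, north=9).
  A is 5 units south of B: delta (east=+0, north=-5); A at (east=-4, north=4).
Therefore A relative to E: (east=-4, north=4).

Answer: A is at (east=-4, north=4) relative to E.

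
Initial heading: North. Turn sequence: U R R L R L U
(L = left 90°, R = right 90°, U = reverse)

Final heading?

Start: North
  U (U-turn (180°)) -> South
  R (right (90° clockwise)) -> West
  R (right (90° clockwise)) -> North
  L (left (90° counter-clockwise)) -> West
  R (right (90° clockwise)) -> North
  L (left (90° counter-clockwise)) -> West
  U (U-turn (180°)) -> East
Final: East

Answer: Final heading: East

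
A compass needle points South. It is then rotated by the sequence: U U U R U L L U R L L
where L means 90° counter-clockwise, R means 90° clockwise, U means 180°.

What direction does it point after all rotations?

Start: South
  U (U-turn (180°)) -> North
  U (U-turn (180°)) -> South
  U (U-turn (180°)) -> North
  R (right (90° clockwise)) -> East
  U (U-turn (180°)) -> West
  L (left (90° counter-clockwise)) -> South
  L (left (90° counter-clockwise)) -> East
  U (U-turn (180°)) -> West
  R (right (90° clockwise)) -> North
  L (left (90° counter-clockwise)) -> West
  L (left (90° counter-clockwise)) -> South
Final: South

Answer: Final heading: South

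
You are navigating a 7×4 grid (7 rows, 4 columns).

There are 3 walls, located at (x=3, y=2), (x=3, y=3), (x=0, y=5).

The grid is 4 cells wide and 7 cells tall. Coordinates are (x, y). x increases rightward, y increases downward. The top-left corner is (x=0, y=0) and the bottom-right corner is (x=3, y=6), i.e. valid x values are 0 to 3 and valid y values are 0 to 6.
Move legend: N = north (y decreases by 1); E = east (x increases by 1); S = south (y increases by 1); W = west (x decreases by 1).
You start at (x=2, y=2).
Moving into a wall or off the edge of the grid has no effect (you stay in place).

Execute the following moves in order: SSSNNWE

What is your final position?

Start: (x=2, y=2)
  S (south): (x=2, y=2) -> (x=2, y=3)
  S (south): (x=2, y=3) -> (x=2, y=4)
  S (south): (x=2, y=4) -> (x=2, y=5)
  N (north): (x=2, y=5) -> (x=2, y=4)
  N (north): (x=2, y=4) -> (x=2, y=3)
  W (west): (x=2, y=3) -> (x=1, y=3)
  E (east): (x=1, y=3) -> (x=2, y=3)
Final: (x=2, y=3)

Answer: Final position: (x=2, y=3)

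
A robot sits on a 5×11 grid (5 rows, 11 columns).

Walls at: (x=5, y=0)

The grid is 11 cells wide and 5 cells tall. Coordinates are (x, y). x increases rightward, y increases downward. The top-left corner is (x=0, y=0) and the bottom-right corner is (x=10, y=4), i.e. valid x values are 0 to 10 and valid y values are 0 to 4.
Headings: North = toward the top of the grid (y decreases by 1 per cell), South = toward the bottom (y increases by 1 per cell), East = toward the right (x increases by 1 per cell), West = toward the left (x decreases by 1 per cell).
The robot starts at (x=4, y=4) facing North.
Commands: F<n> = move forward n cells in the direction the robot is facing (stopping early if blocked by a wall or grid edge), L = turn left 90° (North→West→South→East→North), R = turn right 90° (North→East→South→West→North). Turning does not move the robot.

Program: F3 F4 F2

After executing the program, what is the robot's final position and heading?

Start: (x=4, y=4), facing North
  F3: move forward 3, now at (x=4, y=1)
  F4: move forward 1/4 (blocked), now at (x=4, y=0)
  F2: move forward 0/2 (blocked), now at (x=4, y=0)
Final: (x=4, y=0), facing North

Answer: Final position: (x=4, y=0), facing North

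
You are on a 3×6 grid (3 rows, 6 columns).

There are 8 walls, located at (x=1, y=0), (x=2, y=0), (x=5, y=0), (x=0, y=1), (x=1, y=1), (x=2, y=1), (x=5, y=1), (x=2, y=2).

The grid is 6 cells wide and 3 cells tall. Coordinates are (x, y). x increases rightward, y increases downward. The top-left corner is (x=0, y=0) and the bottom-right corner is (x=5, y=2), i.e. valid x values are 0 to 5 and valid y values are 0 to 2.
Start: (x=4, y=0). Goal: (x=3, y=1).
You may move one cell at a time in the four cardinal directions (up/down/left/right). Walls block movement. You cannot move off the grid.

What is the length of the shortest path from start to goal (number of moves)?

Answer: Shortest path length: 2

Derivation:
BFS from (x=4, y=0) until reaching (x=3, y=1):
  Distance 0: (x=4, y=0)
  Distance 1: (x=3, y=0), (x=4, y=1)
  Distance 2: (x=3, y=1), (x=4, y=2)  <- goal reached here
One shortest path (2 moves): (x=4, y=0) -> (x=3, y=0) -> (x=3, y=1)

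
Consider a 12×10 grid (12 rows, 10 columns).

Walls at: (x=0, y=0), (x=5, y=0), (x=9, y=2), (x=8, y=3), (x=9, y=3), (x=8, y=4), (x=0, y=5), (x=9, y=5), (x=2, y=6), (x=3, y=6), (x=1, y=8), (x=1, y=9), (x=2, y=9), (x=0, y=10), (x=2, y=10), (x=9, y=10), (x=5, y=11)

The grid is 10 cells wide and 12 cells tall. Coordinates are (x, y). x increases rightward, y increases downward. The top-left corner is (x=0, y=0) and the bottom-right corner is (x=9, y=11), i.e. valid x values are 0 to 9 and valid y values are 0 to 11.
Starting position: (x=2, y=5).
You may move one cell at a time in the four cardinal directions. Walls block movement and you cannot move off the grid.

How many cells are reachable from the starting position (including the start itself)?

Answer: Reachable cells: 102

Derivation:
BFS flood-fill from (x=2, y=5):
  Distance 0: (x=2, y=5)
  Distance 1: (x=2, y=4), (x=1, y=5), (x=3, y=5)
  Distance 2: (x=2, y=3), (x=1, y=4), (x=3, y=4), (x=4, y=5), (x=1, y=6)
  Distance 3: (x=2, y=2), (x=1, y=3), (x=3, y=3), (x=0, y=4), (x=4, y=4), (x=5, y=5), (x=0, y=6), (x=4, y=6), (x=1, y=7)
  Distance 4: (x=2, y=1), (x=1, y=2), (x=3, y=2), (x=0, y=3), (x=4, y=3), (x=5, y=4), (x=6, y=5), (x=5, y=6), (x=0, y=7), (x=2, y=7), (x=4, y=7)
  Distance 5: (x=2, y=0), (x=1, y=1), (x=3, y=1), (x=0, y=2), (x=4, y=2), (x=5, y=3), (x=6, y=4), (x=7, y=5), (x=6, y=6), (x=3, y=7), (x=5, y=7), (x=0, y=8), (x=2, y=8), (x=4, y=8)
  Distance 6: (x=1, y=0), (x=3, y=0), (x=0, y=1), (x=4, y=1), (x=5, y=2), (x=6, y=3), (x=7, y=4), (x=8, y=5), (x=7, y=6), (x=6, y=7), (x=3, y=8), (x=5, y=8), (x=0, y=9), (x=4, y=9)
  Distance 7: (x=4, y=0), (x=5, y=1), (x=6, y=2), (x=7, y=3), (x=8, y=6), (x=7, y=7), (x=6, y=8), (x=3, y=9), (x=5, y=9), (x=4, y=10)
  Distance 8: (x=6, y=1), (x=7, y=2), (x=9, y=6), (x=8, y=7), (x=7, y=8), (x=6, y=9), (x=3, y=10), (x=5, y=10), (x=4, y=11)
  Distance 9: (x=6, y=0), (x=7, y=1), (x=8, y=2), (x=9, y=7), (x=8, y=8), (x=7, y=9), (x=6, y=10), (x=3, y=11)
  Distance 10: (x=7, y=0), (x=8, y=1), (x=9, y=8), (x=8, y=9), (x=7, y=10), (x=2, y=11), (x=6, y=11)
  Distance 11: (x=8, y=0), (x=9, y=1), (x=9, y=9), (x=8, y=10), (x=1, y=11), (x=7, y=11)
  Distance 12: (x=9, y=0), (x=1, y=10), (x=0, y=11), (x=8, y=11)
  Distance 13: (x=9, y=11)
Total reachable: 102 (grid has 103 open cells total)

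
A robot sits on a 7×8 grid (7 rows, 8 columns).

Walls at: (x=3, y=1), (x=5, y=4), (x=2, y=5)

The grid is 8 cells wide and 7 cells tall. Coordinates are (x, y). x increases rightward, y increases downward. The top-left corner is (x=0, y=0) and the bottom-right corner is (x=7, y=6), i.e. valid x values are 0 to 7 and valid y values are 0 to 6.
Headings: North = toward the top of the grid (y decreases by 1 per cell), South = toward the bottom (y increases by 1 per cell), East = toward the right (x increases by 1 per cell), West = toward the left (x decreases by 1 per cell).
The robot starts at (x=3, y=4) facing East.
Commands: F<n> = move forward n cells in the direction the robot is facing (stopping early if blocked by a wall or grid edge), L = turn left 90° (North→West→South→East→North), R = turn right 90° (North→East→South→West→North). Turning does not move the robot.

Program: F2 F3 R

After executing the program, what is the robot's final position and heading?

Answer: Final position: (x=4, y=4), facing South

Derivation:
Start: (x=3, y=4), facing East
  F2: move forward 1/2 (blocked), now at (x=4, y=4)
  F3: move forward 0/3 (blocked), now at (x=4, y=4)
  R: turn right, now facing South
Final: (x=4, y=4), facing South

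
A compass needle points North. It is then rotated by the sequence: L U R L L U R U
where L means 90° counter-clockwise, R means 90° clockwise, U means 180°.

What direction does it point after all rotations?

Start: North
  L (left (90° counter-clockwise)) -> West
  U (U-turn (180°)) -> East
  R (right (90° clockwise)) -> South
  L (left (90° counter-clockwise)) -> East
  L (left (90° counter-clockwise)) -> North
  U (U-turn (180°)) -> South
  R (right (90° clockwise)) -> West
  U (U-turn (180°)) -> East
Final: East

Answer: Final heading: East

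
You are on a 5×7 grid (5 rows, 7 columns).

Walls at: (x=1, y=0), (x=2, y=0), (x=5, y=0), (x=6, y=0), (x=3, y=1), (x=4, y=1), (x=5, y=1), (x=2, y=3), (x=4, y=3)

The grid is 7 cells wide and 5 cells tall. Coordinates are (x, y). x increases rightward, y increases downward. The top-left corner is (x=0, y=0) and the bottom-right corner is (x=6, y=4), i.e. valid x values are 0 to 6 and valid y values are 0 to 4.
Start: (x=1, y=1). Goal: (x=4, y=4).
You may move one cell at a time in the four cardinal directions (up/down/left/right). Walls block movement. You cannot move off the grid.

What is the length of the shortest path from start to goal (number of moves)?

BFS from (x=1, y=1) until reaching (x=4, y=4):
  Distance 0: (x=1, y=1)
  Distance 1: (x=0, y=1), (x=2, y=1), (x=1, y=2)
  Distance 2: (x=0, y=0), (x=0, y=2), (x=2, y=2), (x=1, y=3)
  Distance 3: (x=3, y=2), (x=0, y=3), (x=1, y=4)
  Distance 4: (x=4, y=2), (x=3, y=3), (x=0, y=4), (x=2, y=4)
  Distance 5: (x=5, y=2), (x=3, y=4)
  Distance 6: (x=6, y=2), (x=5, y=3), (x=4, y=4)  <- goal reached here
One shortest path (6 moves): (x=1, y=1) -> (x=2, y=1) -> (x=2, y=2) -> (x=3, y=2) -> (x=3, y=3) -> (x=3, y=4) -> (x=4, y=4)

Answer: Shortest path length: 6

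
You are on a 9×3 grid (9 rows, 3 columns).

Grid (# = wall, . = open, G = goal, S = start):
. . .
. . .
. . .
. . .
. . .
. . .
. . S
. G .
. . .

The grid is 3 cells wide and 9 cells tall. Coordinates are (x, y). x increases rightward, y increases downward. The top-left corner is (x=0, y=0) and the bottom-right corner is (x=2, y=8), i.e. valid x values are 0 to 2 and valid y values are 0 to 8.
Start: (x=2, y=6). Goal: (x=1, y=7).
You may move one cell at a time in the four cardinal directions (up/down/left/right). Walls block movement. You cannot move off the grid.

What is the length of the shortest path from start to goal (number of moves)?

BFS from (x=2, y=6) until reaching (x=1, y=7):
  Distance 0: (x=2, y=6)
  Distance 1: (x=2, y=5), (x=1, y=6), (x=2, y=7)
  Distance 2: (x=2, y=4), (x=1, y=5), (x=0, y=6), (x=1, y=7), (x=2, y=8)  <- goal reached here
One shortest path (2 moves): (x=2, y=6) -> (x=1, y=6) -> (x=1, y=7)

Answer: Shortest path length: 2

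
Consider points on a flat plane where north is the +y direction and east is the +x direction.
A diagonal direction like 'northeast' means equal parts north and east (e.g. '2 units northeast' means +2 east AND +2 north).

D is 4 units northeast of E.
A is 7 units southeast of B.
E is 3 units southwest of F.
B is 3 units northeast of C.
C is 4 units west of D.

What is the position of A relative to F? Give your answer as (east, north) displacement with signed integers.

Place F at the origin (east=0, north=0).
  E is 3 units southwest of F: delta (east=-3, north=-3); E at (east=-3, north=-3).
  D is 4 units northeast of E: delta (east=+4, north=+4); D at (east=1, north=1).
  C is 4 units west of D: delta (east=-4, north=+0); C at (east=-3, north=1).
  B is 3 units northeast of C: delta (east=+3, north=+3); B at (east=0, north=4).
  A is 7 units southeast of B: delta (east=+7, north=-7); A at (east=7, north=-3).
Therefore A relative to F: (east=7, north=-3).

Answer: A is at (east=7, north=-3) relative to F.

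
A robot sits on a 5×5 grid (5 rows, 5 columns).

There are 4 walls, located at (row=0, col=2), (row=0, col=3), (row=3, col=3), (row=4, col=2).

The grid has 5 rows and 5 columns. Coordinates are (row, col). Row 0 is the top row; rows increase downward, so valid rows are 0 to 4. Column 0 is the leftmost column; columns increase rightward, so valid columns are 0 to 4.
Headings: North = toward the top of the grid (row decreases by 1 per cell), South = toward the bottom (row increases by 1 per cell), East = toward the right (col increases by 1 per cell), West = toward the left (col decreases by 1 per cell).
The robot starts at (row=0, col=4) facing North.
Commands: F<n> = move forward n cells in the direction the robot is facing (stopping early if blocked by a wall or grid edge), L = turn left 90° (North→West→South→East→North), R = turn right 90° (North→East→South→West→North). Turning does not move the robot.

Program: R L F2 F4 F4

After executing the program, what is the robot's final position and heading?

Answer: Final position: (row=0, col=4), facing North

Derivation:
Start: (row=0, col=4), facing North
  R: turn right, now facing East
  L: turn left, now facing North
  F2: move forward 0/2 (blocked), now at (row=0, col=4)
  F4: move forward 0/4 (blocked), now at (row=0, col=4)
  F4: move forward 0/4 (blocked), now at (row=0, col=4)
Final: (row=0, col=4), facing North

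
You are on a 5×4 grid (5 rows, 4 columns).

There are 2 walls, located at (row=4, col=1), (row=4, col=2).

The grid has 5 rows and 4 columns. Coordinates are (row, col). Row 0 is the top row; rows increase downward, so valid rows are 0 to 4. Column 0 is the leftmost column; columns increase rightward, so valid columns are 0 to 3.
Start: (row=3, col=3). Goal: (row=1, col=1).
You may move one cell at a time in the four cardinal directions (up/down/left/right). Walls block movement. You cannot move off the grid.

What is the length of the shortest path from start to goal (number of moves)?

Answer: Shortest path length: 4

Derivation:
BFS from (row=3, col=3) until reaching (row=1, col=1):
  Distance 0: (row=3, col=3)
  Distance 1: (row=2, col=3), (row=3, col=2), (row=4, col=3)
  Distance 2: (row=1, col=3), (row=2, col=2), (row=3, col=1)
  Distance 3: (row=0, col=3), (row=1, col=2), (row=2, col=1), (row=3, col=0)
  Distance 4: (row=0, col=2), (row=1, col=1), (row=2, col=0), (row=4, col=0)  <- goal reached here
One shortest path (4 moves): (row=3, col=3) -> (row=3, col=2) -> (row=3, col=1) -> (row=2, col=1) -> (row=1, col=1)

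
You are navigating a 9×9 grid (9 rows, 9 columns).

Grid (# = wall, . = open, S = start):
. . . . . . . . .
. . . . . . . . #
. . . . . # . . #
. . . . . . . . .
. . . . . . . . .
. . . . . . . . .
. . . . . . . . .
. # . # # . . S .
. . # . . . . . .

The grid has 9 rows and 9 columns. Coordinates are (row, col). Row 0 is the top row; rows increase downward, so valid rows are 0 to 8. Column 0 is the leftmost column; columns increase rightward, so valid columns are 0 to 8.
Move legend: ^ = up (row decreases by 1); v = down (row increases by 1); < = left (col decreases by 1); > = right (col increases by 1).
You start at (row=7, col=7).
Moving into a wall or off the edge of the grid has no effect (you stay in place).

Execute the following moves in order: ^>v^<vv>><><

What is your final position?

Start: (row=7, col=7)
  ^ (up): (row=7, col=7) -> (row=6, col=7)
  > (right): (row=6, col=7) -> (row=6, col=8)
  v (down): (row=6, col=8) -> (row=7, col=8)
  ^ (up): (row=7, col=8) -> (row=6, col=8)
  < (left): (row=6, col=8) -> (row=6, col=7)
  v (down): (row=6, col=7) -> (row=7, col=7)
  v (down): (row=7, col=7) -> (row=8, col=7)
  > (right): (row=8, col=7) -> (row=8, col=8)
  > (right): blocked, stay at (row=8, col=8)
  < (left): (row=8, col=8) -> (row=8, col=7)
  > (right): (row=8, col=7) -> (row=8, col=8)
  < (left): (row=8, col=8) -> (row=8, col=7)
Final: (row=8, col=7)

Answer: Final position: (row=8, col=7)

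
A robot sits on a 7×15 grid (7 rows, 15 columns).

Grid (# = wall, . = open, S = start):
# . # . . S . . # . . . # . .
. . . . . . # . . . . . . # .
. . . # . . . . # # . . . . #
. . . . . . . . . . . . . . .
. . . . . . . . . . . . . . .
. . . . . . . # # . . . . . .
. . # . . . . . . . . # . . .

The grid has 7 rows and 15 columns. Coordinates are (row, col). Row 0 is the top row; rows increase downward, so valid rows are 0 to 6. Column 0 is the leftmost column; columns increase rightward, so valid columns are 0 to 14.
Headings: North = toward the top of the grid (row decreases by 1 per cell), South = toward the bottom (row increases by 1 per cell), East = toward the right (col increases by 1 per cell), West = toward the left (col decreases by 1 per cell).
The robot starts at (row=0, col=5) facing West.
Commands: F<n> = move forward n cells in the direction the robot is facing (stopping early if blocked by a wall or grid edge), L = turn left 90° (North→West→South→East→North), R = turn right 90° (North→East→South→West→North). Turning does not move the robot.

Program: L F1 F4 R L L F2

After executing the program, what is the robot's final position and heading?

Answer: Final position: (row=5, col=6), facing East

Derivation:
Start: (row=0, col=5), facing West
  L: turn left, now facing South
  F1: move forward 1, now at (row=1, col=5)
  F4: move forward 4, now at (row=5, col=5)
  R: turn right, now facing West
  L: turn left, now facing South
  L: turn left, now facing East
  F2: move forward 1/2 (blocked), now at (row=5, col=6)
Final: (row=5, col=6), facing East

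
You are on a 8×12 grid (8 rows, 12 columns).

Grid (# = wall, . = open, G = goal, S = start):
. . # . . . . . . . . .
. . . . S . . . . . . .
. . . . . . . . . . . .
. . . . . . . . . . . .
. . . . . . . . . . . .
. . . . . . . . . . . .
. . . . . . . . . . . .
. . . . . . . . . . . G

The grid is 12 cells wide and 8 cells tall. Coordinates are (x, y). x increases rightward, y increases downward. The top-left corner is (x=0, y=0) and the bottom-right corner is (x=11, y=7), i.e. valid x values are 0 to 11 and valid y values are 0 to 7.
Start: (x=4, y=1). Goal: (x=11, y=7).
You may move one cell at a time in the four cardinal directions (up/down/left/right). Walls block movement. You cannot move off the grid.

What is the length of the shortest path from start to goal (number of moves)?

Answer: Shortest path length: 13

Derivation:
BFS from (x=4, y=1) until reaching (x=11, y=7):
  Distance 0: (x=4, y=1)
  Distance 1: (x=4, y=0), (x=3, y=1), (x=5, y=1), (x=4, y=2)
  Distance 2: (x=3, y=0), (x=5, y=0), (x=2, y=1), (x=6, y=1), (x=3, y=2), (x=5, y=2), (x=4, y=3)
  Distance 3: (x=6, y=0), (x=1, y=1), (x=7, y=1), (x=2, y=2), (x=6, y=2), (x=3, y=3), (x=5, y=3), (x=4, y=4)
  Distance 4: (x=1, y=0), (x=7, y=0), (x=0, y=1), (x=8, y=1), (x=1, y=2), (x=7, y=2), (x=2, y=3), (x=6, y=3), (x=3, y=4), (x=5, y=4), (x=4, y=5)
  Distance 5: (x=0, y=0), (x=8, y=0), (x=9, y=1), (x=0, y=2), (x=8, y=2), (x=1, y=3), (x=7, y=3), (x=2, y=4), (x=6, y=4), (x=3, y=5), (x=5, y=5), (x=4, y=6)
  Distance 6: (x=9, y=0), (x=10, y=1), (x=9, y=2), (x=0, y=3), (x=8, y=3), (x=1, y=4), (x=7, y=4), (x=2, y=5), (x=6, y=5), (x=3, y=6), (x=5, y=6), (x=4, y=7)
  Distance 7: (x=10, y=0), (x=11, y=1), (x=10, y=2), (x=9, y=3), (x=0, y=4), (x=8, y=4), (x=1, y=5), (x=7, y=5), (x=2, y=6), (x=6, y=6), (x=3, y=7), (x=5, y=7)
  Distance 8: (x=11, y=0), (x=11, y=2), (x=10, y=3), (x=9, y=4), (x=0, y=5), (x=8, y=5), (x=1, y=6), (x=7, y=6), (x=2, y=7), (x=6, y=7)
  Distance 9: (x=11, y=3), (x=10, y=4), (x=9, y=5), (x=0, y=6), (x=8, y=6), (x=1, y=7), (x=7, y=7)
  Distance 10: (x=11, y=4), (x=10, y=5), (x=9, y=6), (x=0, y=7), (x=8, y=7)
  Distance 11: (x=11, y=5), (x=10, y=6), (x=9, y=7)
  Distance 12: (x=11, y=6), (x=10, y=7)
  Distance 13: (x=11, y=7)  <- goal reached here
One shortest path (13 moves): (x=4, y=1) -> (x=5, y=1) -> (x=6, y=1) -> (x=7, y=1) -> (x=8, y=1) -> (x=9, y=1) -> (x=10, y=1) -> (x=11, y=1) -> (x=11, y=2) -> (x=11, y=3) -> (x=11, y=4) -> (x=11, y=5) -> (x=11, y=6) -> (x=11, y=7)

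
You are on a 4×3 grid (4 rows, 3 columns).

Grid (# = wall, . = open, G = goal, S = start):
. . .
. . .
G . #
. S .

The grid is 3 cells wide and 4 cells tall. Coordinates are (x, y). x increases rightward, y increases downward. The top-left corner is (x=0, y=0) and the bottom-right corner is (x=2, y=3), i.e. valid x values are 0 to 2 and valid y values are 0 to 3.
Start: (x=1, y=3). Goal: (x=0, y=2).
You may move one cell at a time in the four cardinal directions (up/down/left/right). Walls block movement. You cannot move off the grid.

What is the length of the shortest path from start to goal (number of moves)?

Answer: Shortest path length: 2

Derivation:
BFS from (x=1, y=3) until reaching (x=0, y=2):
  Distance 0: (x=1, y=3)
  Distance 1: (x=1, y=2), (x=0, y=3), (x=2, y=3)
  Distance 2: (x=1, y=1), (x=0, y=2)  <- goal reached here
One shortest path (2 moves): (x=1, y=3) -> (x=0, y=3) -> (x=0, y=2)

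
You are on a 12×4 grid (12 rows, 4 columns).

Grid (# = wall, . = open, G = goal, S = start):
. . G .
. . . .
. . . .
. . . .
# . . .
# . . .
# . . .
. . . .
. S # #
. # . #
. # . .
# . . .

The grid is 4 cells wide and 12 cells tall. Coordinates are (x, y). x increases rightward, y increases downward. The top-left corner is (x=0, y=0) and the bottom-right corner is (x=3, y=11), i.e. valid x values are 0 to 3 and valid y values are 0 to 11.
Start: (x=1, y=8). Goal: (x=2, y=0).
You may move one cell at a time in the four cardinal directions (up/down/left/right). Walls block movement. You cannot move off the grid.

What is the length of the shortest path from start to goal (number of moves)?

BFS from (x=1, y=8) until reaching (x=2, y=0):
  Distance 0: (x=1, y=8)
  Distance 1: (x=1, y=7), (x=0, y=8)
  Distance 2: (x=1, y=6), (x=0, y=7), (x=2, y=7), (x=0, y=9)
  Distance 3: (x=1, y=5), (x=2, y=6), (x=3, y=7), (x=0, y=10)
  Distance 4: (x=1, y=4), (x=2, y=5), (x=3, y=6)
  Distance 5: (x=1, y=3), (x=2, y=4), (x=3, y=5)
  Distance 6: (x=1, y=2), (x=0, y=3), (x=2, y=3), (x=3, y=4)
  Distance 7: (x=1, y=1), (x=0, y=2), (x=2, y=2), (x=3, y=3)
  Distance 8: (x=1, y=0), (x=0, y=1), (x=2, y=1), (x=3, y=2)
  Distance 9: (x=0, y=0), (x=2, y=0), (x=3, y=1)  <- goal reached here
One shortest path (9 moves): (x=1, y=8) -> (x=1, y=7) -> (x=2, y=7) -> (x=2, y=6) -> (x=2, y=5) -> (x=2, y=4) -> (x=2, y=3) -> (x=2, y=2) -> (x=2, y=1) -> (x=2, y=0)

Answer: Shortest path length: 9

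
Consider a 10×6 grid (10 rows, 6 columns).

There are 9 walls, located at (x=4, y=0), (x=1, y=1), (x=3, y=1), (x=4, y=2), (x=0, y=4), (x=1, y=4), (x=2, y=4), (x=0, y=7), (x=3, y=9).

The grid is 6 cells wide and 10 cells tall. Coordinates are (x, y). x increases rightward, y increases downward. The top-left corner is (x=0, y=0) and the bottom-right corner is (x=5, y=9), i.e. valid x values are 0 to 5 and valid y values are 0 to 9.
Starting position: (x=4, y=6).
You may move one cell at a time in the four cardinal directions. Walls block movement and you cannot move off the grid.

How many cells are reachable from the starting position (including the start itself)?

BFS flood-fill from (x=4, y=6):
  Distance 0: (x=4, y=6)
  Distance 1: (x=4, y=5), (x=3, y=6), (x=5, y=6), (x=4, y=7)
  Distance 2: (x=4, y=4), (x=3, y=5), (x=5, y=5), (x=2, y=6), (x=3, y=7), (x=5, y=7), (x=4, y=8)
  Distance 3: (x=4, y=3), (x=3, y=4), (x=5, y=4), (x=2, y=5), (x=1, y=6), (x=2, y=7), (x=3, y=8), (x=5, y=8), (x=4, y=9)
  Distance 4: (x=3, y=3), (x=5, y=3), (x=1, y=5), (x=0, y=6), (x=1, y=7), (x=2, y=8), (x=5, y=9)
  Distance 5: (x=3, y=2), (x=5, y=2), (x=2, y=3), (x=0, y=5), (x=1, y=8), (x=2, y=9)
  Distance 6: (x=5, y=1), (x=2, y=2), (x=1, y=3), (x=0, y=8), (x=1, y=9)
  Distance 7: (x=5, y=0), (x=2, y=1), (x=4, y=1), (x=1, y=2), (x=0, y=3), (x=0, y=9)
  Distance 8: (x=2, y=0), (x=0, y=2)
  Distance 9: (x=1, y=0), (x=3, y=0), (x=0, y=1)
  Distance 10: (x=0, y=0)
Total reachable: 51 (grid has 51 open cells total)

Answer: Reachable cells: 51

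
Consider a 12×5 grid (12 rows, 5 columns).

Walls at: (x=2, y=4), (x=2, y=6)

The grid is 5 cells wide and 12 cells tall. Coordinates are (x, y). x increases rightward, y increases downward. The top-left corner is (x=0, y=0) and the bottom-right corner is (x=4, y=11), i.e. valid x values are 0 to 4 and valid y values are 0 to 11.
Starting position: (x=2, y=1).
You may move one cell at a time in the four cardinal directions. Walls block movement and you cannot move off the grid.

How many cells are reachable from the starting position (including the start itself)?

BFS flood-fill from (x=2, y=1):
  Distance 0: (x=2, y=1)
  Distance 1: (x=2, y=0), (x=1, y=1), (x=3, y=1), (x=2, y=2)
  Distance 2: (x=1, y=0), (x=3, y=0), (x=0, y=1), (x=4, y=1), (x=1, y=2), (x=3, y=2), (x=2, y=3)
  Distance 3: (x=0, y=0), (x=4, y=0), (x=0, y=2), (x=4, y=2), (x=1, y=3), (x=3, y=3)
  Distance 4: (x=0, y=3), (x=4, y=3), (x=1, y=4), (x=3, y=4)
  Distance 5: (x=0, y=4), (x=4, y=4), (x=1, y=5), (x=3, y=5)
  Distance 6: (x=0, y=5), (x=2, y=5), (x=4, y=5), (x=1, y=6), (x=3, y=6)
  Distance 7: (x=0, y=6), (x=4, y=6), (x=1, y=7), (x=3, y=7)
  Distance 8: (x=0, y=7), (x=2, y=7), (x=4, y=7), (x=1, y=8), (x=3, y=8)
  Distance 9: (x=0, y=8), (x=2, y=8), (x=4, y=8), (x=1, y=9), (x=3, y=9)
  Distance 10: (x=0, y=9), (x=2, y=9), (x=4, y=9), (x=1, y=10), (x=3, y=10)
  Distance 11: (x=0, y=10), (x=2, y=10), (x=4, y=10), (x=1, y=11), (x=3, y=11)
  Distance 12: (x=0, y=11), (x=2, y=11), (x=4, y=11)
Total reachable: 58 (grid has 58 open cells total)

Answer: Reachable cells: 58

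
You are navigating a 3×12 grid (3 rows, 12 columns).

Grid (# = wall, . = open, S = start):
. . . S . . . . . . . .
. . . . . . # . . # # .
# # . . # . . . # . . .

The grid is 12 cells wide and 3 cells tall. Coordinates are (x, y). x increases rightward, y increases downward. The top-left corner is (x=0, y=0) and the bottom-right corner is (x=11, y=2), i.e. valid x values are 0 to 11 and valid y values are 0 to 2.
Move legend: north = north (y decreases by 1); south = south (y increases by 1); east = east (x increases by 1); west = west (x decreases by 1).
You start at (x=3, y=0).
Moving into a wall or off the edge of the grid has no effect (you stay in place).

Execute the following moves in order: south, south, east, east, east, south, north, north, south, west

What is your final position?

Answer: Final position: (x=2, y=1)

Derivation:
Start: (x=3, y=0)
  south (south): (x=3, y=0) -> (x=3, y=1)
  south (south): (x=3, y=1) -> (x=3, y=2)
  [×3]east (east): blocked, stay at (x=3, y=2)
  south (south): blocked, stay at (x=3, y=2)
  north (north): (x=3, y=2) -> (x=3, y=1)
  north (north): (x=3, y=1) -> (x=3, y=0)
  south (south): (x=3, y=0) -> (x=3, y=1)
  west (west): (x=3, y=1) -> (x=2, y=1)
Final: (x=2, y=1)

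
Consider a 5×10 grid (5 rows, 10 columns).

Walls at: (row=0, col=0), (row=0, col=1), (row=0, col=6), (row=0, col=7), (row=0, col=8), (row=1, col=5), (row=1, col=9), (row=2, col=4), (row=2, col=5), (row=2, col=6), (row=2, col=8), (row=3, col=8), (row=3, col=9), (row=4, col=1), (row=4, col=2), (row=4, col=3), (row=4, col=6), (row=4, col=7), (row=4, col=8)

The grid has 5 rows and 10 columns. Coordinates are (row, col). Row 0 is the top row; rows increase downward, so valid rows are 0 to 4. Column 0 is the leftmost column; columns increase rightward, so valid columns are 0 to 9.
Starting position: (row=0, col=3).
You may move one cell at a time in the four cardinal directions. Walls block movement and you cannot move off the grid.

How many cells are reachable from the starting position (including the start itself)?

BFS flood-fill from (row=0, col=3):
  Distance 0: (row=0, col=3)
  Distance 1: (row=0, col=2), (row=0, col=4), (row=1, col=3)
  Distance 2: (row=0, col=5), (row=1, col=2), (row=1, col=4), (row=2, col=3)
  Distance 3: (row=1, col=1), (row=2, col=2), (row=3, col=3)
  Distance 4: (row=1, col=0), (row=2, col=1), (row=3, col=2), (row=3, col=4)
  Distance 5: (row=2, col=0), (row=3, col=1), (row=3, col=5), (row=4, col=4)
  Distance 6: (row=3, col=0), (row=3, col=6), (row=4, col=5)
  Distance 7: (row=3, col=7), (row=4, col=0)
  Distance 8: (row=2, col=7)
  Distance 9: (row=1, col=7)
  Distance 10: (row=1, col=6), (row=1, col=8)
Total reachable: 28 (grid has 31 open cells total)

Answer: Reachable cells: 28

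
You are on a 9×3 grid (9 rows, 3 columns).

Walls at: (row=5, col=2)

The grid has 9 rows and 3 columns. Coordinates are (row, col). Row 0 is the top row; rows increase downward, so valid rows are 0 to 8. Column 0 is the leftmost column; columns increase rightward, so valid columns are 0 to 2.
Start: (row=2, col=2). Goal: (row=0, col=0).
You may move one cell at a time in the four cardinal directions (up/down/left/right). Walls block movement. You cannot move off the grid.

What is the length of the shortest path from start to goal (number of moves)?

Answer: Shortest path length: 4

Derivation:
BFS from (row=2, col=2) until reaching (row=0, col=0):
  Distance 0: (row=2, col=2)
  Distance 1: (row=1, col=2), (row=2, col=1), (row=3, col=2)
  Distance 2: (row=0, col=2), (row=1, col=1), (row=2, col=0), (row=3, col=1), (row=4, col=2)
  Distance 3: (row=0, col=1), (row=1, col=0), (row=3, col=0), (row=4, col=1)
  Distance 4: (row=0, col=0), (row=4, col=0), (row=5, col=1)  <- goal reached here
One shortest path (4 moves): (row=2, col=2) -> (row=2, col=1) -> (row=2, col=0) -> (row=1, col=0) -> (row=0, col=0)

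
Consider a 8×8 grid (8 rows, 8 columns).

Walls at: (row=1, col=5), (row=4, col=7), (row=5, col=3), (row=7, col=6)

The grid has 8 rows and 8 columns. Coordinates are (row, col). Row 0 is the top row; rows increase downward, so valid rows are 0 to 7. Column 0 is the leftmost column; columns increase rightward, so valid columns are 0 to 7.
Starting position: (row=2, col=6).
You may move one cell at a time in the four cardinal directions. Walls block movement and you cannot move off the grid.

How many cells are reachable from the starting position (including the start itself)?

Answer: Reachable cells: 60

Derivation:
BFS flood-fill from (row=2, col=6):
  Distance 0: (row=2, col=6)
  Distance 1: (row=1, col=6), (row=2, col=5), (row=2, col=7), (row=3, col=6)
  Distance 2: (row=0, col=6), (row=1, col=7), (row=2, col=4), (row=3, col=5), (row=3, col=7), (row=4, col=6)
  Distance 3: (row=0, col=5), (row=0, col=7), (row=1, col=4), (row=2, col=3), (row=3, col=4), (row=4, col=5), (row=5, col=6)
  Distance 4: (row=0, col=4), (row=1, col=3), (row=2, col=2), (row=3, col=3), (row=4, col=4), (row=5, col=5), (row=5, col=7), (row=6, col=6)
  Distance 5: (row=0, col=3), (row=1, col=2), (row=2, col=1), (row=3, col=2), (row=4, col=3), (row=5, col=4), (row=6, col=5), (row=6, col=7)
  Distance 6: (row=0, col=2), (row=1, col=1), (row=2, col=0), (row=3, col=1), (row=4, col=2), (row=6, col=4), (row=7, col=5), (row=7, col=7)
  Distance 7: (row=0, col=1), (row=1, col=0), (row=3, col=0), (row=4, col=1), (row=5, col=2), (row=6, col=3), (row=7, col=4)
  Distance 8: (row=0, col=0), (row=4, col=0), (row=5, col=1), (row=6, col=2), (row=7, col=3)
  Distance 9: (row=5, col=0), (row=6, col=1), (row=7, col=2)
  Distance 10: (row=6, col=0), (row=7, col=1)
  Distance 11: (row=7, col=0)
Total reachable: 60 (grid has 60 open cells total)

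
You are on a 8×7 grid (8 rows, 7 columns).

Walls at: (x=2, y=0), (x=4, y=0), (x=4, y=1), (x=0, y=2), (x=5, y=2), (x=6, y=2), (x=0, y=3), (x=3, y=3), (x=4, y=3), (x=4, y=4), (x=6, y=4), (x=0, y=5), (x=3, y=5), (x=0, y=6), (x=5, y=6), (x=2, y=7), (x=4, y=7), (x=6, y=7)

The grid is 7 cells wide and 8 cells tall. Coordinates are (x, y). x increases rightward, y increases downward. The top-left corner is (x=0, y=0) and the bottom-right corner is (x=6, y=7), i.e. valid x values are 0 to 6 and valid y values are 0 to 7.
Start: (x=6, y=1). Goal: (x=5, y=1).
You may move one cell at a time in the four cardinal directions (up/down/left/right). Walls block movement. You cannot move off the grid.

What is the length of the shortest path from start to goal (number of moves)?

BFS from (x=6, y=1) until reaching (x=5, y=1):
  Distance 0: (x=6, y=1)
  Distance 1: (x=6, y=0), (x=5, y=1)  <- goal reached here
One shortest path (1 moves): (x=6, y=1) -> (x=5, y=1)

Answer: Shortest path length: 1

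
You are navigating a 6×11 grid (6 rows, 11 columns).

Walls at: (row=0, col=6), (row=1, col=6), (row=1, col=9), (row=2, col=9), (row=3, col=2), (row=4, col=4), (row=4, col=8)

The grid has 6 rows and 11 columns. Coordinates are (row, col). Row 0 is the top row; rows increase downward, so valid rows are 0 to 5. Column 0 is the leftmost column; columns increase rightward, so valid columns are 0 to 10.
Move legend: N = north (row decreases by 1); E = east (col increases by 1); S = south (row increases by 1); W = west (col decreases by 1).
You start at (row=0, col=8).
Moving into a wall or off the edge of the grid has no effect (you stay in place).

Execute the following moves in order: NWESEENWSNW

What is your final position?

Start: (row=0, col=8)
  N (north): blocked, stay at (row=0, col=8)
  W (west): (row=0, col=8) -> (row=0, col=7)
  E (east): (row=0, col=7) -> (row=0, col=8)
  S (south): (row=0, col=8) -> (row=1, col=8)
  E (east): blocked, stay at (row=1, col=8)
  E (east): blocked, stay at (row=1, col=8)
  N (north): (row=1, col=8) -> (row=0, col=8)
  W (west): (row=0, col=8) -> (row=0, col=7)
  S (south): (row=0, col=7) -> (row=1, col=7)
  N (north): (row=1, col=7) -> (row=0, col=7)
  W (west): blocked, stay at (row=0, col=7)
Final: (row=0, col=7)

Answer: Final position: (row=0, col=7)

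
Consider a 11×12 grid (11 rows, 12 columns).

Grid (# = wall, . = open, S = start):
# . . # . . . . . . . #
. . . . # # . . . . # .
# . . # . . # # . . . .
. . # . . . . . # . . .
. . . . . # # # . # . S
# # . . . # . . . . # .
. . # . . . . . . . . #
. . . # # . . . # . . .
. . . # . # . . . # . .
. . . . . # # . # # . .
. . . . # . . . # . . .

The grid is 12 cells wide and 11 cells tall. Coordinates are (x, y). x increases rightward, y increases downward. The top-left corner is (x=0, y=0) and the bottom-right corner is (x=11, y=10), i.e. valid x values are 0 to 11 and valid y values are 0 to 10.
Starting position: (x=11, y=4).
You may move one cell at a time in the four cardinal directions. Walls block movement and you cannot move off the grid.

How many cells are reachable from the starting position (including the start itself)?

BFS flood-fill from (x=11, y=4):
  Distance 0: (x=11, y=4)
  Distance 1: (x=11, y=3), (x=10, y=4), (x=11, y=5)
  Distance 2: (x=11, y=2), (x=10, y=3)
  Distance 3: (x=11, y=1), (x=10, y=2), (x=9, y=3)
  Distance 4: (x=9, y=2)
  Distance 5: (x=9, y=1), (x=8, y=2)
  Distance 6: (x=9, y=0), (x=8, y=1)
  Distance 7: (x=8, y=0), (x=10, y=0), (x=7, y=1)
  Distance 8: (x=7, y=0), (x=6, y=1)
  Distance 9: (x=6, y=0)
  Distance 10: (x=5, y=0)
  Distance 11: (x=4, y=0)
Total reachable: 22 (grid has 98 open cells total)

Answer: Reachable cells: 22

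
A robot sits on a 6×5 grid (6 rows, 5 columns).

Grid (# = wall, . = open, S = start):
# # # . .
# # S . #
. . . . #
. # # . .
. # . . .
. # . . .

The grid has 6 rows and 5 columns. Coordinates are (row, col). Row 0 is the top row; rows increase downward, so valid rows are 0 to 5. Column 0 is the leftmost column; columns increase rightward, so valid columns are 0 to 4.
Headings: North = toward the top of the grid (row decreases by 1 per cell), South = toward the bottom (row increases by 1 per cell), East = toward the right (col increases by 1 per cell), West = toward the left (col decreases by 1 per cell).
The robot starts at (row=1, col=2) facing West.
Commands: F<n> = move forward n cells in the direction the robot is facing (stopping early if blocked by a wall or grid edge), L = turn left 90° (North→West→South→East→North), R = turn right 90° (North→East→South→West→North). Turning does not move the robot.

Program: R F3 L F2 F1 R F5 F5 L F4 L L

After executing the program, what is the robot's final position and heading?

Answer: Final position: (row=1, col=2), facing East

Derivation:
Start: (row=1, col=2), facing West
  R: turn right, now facing North
  F3: move forward 0/3 (blocked), now at (row=1, col=2)
  L: turn left, now facing West
  F2: move forward 0/2 (blocked), now at (row=1, col=2)
  F1: move forward 0/1 (blocked), now at (row=1, col=2)
  R: turn right, now facing North
  F5: move forward 0/5 (blocked), now at (row=1, col=2)
  F5: move forward 0/5 (blocked), now at (row=1, col=2)
  L: turn left, now facing West
  F4: move forward 0/4 (blocked), now at (row=1, col=2)
  L: turn left, now facing South
  L: turn left, now facing East
Final: (row=1, col=2), facing East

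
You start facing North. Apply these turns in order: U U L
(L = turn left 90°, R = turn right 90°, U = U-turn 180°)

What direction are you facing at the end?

Answer: Final heading: West

Derivation:
Start: North
  U (U-turn (180°)) -> South
  U (U-turn (180°)) -> North
  L (left (90° counter-clockwise)) -> West
Final: West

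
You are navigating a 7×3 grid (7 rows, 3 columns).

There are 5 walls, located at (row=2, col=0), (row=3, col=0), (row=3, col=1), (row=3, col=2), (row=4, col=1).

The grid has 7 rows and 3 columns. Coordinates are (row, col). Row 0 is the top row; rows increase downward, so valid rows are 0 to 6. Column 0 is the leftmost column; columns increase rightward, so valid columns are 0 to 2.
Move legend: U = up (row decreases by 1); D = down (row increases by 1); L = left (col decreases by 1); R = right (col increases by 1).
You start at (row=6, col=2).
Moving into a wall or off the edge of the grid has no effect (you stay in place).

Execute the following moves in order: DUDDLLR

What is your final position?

Start: (row=6, col=2)
  D (down): blocked, stay at (row=6, col=2)
  U (up): (row=6, col=2) -> (row=5, col=2)
  D (down): (row=5, col=2) -> (row=6, col=2)
  D (down): blocked, stay at (row=6, col=2)
  L (left): (row=6, col=2) -> (row=6, col=1)
  L (left): (row=6, col=1) -> (row=6, col=0)
  R (right): (row=6, col=0) -> (row=6, col=1)
Final: (row=6, col=1)

Answer: Final position: (row=6, col=1)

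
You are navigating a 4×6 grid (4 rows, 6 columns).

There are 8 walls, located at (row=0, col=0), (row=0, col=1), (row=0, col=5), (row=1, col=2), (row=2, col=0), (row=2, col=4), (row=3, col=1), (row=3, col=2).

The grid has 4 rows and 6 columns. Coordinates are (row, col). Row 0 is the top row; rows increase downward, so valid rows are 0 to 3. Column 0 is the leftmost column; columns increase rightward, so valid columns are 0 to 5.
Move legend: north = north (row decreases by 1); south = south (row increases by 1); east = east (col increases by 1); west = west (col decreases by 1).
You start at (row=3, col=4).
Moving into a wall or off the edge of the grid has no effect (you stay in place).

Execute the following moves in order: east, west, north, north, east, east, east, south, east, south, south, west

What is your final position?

Answer: Final position: (row=3, col=4)

Derivation:
Start: (row=3, col=4)
  east (east): (row=3, col=4) -> (row=3, col=5)
  west (west): (row=3, col=5) -> (row=3, col=4)
  north (north): blocked, stay at (row=3, col=4)
  north (north): blocked, stay at (row=3, col=4)
  east (east): (row=3, col=4) -> (row=3, col=5)
  east (east): blocked, stay at (row=3, col=5)
  east (east): blocked, stay at (row=3, col=5)
  south (south): blocked, stay at (row=3, col=5)
  east (east): blocked, stay at (row=3, col=5)
  south (south): blocked, stay at (row=3, col=5)
  south (south): blocked, stay at (row=3, col=5)
  west (west): (row=3, col=5) -> (row=3, col=4)
Final: (row=3, col=4)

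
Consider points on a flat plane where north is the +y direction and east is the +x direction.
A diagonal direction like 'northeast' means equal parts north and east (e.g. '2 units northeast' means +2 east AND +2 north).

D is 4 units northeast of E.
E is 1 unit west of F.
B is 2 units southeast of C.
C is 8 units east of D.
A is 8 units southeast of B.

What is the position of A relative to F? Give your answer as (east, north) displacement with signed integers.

Answer: A is at (east=21, north=-6) relative to F.

Derivation:
Place F at the origin (east=0, north=0).
  E is 1 unit west of F: delta (east=-1, north=+0); E at (east=-1, north=0).
  D is 4 units northeast of E: delta (east=+4, north=+4); D at (east=3, north=4).
  C is 8 units east of D: delta (east=+8, north=+0); C at (east=11, north=4).
  B is 2 units southeast of C: delta (east=+2, north=-2); B at (east=13, north=2).
  A is 8 units southeast of B: delta (east=+8, north=-8); A at (east=21, north=-6).
Therefore A relative to F: (east=21, north=-6).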